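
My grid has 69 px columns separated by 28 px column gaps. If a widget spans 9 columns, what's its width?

845 px

9-column span = 9·69 + 8·28 = 845 px.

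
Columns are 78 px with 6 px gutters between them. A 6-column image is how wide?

498 px

6-column span = 6·78 + 5·6 = 498 px.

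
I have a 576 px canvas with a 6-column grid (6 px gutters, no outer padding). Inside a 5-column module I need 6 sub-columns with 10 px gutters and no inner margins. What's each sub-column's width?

Subtracting 5 gutters of 6 leaves 546 for 6 columns, so c = 91 px.
5-column span = 5·91 + 4·6 = 479 px.
6 columns + 5 gutters: 6d + 5·10 = 479.
6d = 479 − 50 = 429, so d = 71.5 px.

71.5 px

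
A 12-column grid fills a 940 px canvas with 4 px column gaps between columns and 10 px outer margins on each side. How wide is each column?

Content width = 940 − 2·10 = 920 px.
12 columns + 11 column gaps: 12c + 11·4 = 920.
12c = 920 − 44 = 876, so c = 73 px.

73 px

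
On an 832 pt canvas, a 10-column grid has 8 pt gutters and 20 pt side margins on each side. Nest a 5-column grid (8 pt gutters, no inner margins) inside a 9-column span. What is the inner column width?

136 pt

Inside the margins: 832 − 40 = 792 pt.
Subtracting 9 gutters of 8 leaves 720 for 10 columns, so c = 72 pt.
9 columns plus 8 gutters: 648 + 64 = 712 pt.
5 columns + 4 gutters: 5d + 4·8 = 712.
5d = 712 − 32 = 680, so d = 136 pt.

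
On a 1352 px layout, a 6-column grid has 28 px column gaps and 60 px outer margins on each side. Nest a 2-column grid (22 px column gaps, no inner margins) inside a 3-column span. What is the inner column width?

Subtract both margins: 1352 − 2·60 = 1232 px.
6 columns + 5 column gaps: 6c + 5·28 = 1232.
6c = 1232 − 140 = 1092, so c = 182 px.
3-column span = 3·182 + 2·28 = 602 px.
602 − 1·22 = 580; ÷2 gives d = 290 px.

290 px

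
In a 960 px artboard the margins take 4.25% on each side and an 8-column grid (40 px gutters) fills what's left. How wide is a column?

74.8 px

Margins: 4.25% × 960 = 40.8 px each, so content = 960 − 81.6 = 878.4 px.
8 columns + 7 gutters: 8c + 7·40 = 878.4.
8c = 878.4 − 280 = 598.4, so c = 74.8 px.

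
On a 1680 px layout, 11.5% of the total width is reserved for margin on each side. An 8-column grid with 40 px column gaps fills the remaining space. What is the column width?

126.7 px

1680 × (1 − 2·11.5%) = 1680 × 77% = 1293.6 px for the columns.
8 columns + 7 column gaps: 8c + 7·40 = 1293.6.
8c = 1293.6 − 280 = 1013.6, so c = 126.7 px.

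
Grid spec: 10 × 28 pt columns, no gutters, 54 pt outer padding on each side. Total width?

Artboard = 2·54 + 10·28 = 108 + 280 = 388 pt.

388 pt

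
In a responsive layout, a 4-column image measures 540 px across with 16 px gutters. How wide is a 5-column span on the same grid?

679 px

540 − 3·16 = 492; ÷4 gives c = 123 px.
5 columns plus 4 gutters: 615 + 64 = 679 px.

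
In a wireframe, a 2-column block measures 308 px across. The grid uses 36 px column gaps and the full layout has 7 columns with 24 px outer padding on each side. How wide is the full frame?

1216 px

308 − 1·36 = 272; ÷2 gives c = 136 px.
Adding margins, columns and gutters: 48 + 952 + 216 = 1216 px.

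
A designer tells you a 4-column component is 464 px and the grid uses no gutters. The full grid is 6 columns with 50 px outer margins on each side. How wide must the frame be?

796 px

464 / 4 = 116 px per column.
Summing: 100 + 696 = 796 px.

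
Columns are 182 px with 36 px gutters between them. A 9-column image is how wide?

Span of 9: 9·182 + 8·36 = 1638 + 288 = 1926 px.

1926 px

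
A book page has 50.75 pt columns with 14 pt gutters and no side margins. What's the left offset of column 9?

518 pt

No margin, so column 9 starts at 8·(column + gutter) = 8·64.75 = 518 pt.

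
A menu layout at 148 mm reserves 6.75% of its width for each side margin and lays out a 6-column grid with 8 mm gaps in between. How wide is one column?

14.67 mm

148 × (1 − 2·6.75%) = 148 × 86.5% = 128.02 mm for the columns.
Subtracting 5 gaps of 8 leaves 88.02 for 6 columns, so c = 14.67 mm.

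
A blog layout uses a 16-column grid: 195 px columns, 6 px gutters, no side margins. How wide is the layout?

3210 px

Summing: 3120 + 90 = 3210 px.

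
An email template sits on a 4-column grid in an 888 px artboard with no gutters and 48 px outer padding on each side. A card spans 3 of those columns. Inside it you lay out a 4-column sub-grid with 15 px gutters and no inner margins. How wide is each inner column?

137.25 px

Take off 96 px of margins, leaving 792 px.
792 / 4 = 198 px per column.
With no gutters, 3 columns span 3·198 = 594 px.
Subtracting 3 gutters of 15 leaves 549 for 4 columns, so d = 137.25 px.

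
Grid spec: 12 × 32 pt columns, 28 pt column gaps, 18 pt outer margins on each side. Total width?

Frame = 2·18 + 12·32 + 11·28 = 36 + 384 + 308 = 728 pt.

728 pt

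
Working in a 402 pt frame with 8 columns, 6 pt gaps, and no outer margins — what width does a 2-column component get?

8c + 7·6 = 402 → 8c = 360 → c = 45 pt.
Span of 2: 2·45 + 1·6 = 90 + 6 = 96 pt.

96 pt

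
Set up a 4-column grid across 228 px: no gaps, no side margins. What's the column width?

With no gaps, each column is 228/4 = 57 px.

57 px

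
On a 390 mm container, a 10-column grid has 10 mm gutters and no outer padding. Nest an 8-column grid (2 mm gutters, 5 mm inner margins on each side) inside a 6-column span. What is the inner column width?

Subtracting 9 gutters of 10 leaves 300 for 10 columns, so c = 30 mm.
6 columns plus 5 gutters: 180 + 50 = 230 mm.
Inner content = 230 − 2·5 = 220 mm.
8 columns + 7 gutters: 8d + 7·2 = 220.
8d = 220 − 14 = 206, so d = 25.75 mm.

25.75 mm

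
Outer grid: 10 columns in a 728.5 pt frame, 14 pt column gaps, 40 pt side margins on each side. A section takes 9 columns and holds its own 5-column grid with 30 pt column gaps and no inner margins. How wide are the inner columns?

92.45 pt

Subtract both margins: 728.5 − 2·40 = 648.5 pt.
648.5 − 9·14 = 522.5; ÷10 gives c = 52.25 pt.
9-column span = 9·52.25 + 8·14 = 582.25 pt.
5 columns + 4 column gaps: 5d + 4·30 = 582.25.
5d = 582.25 − 120 = 462.25, so d = 92.45 pt.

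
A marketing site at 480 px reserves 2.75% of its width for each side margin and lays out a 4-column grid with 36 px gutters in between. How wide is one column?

480 × (1 − 2·2.75%) = 480 × 94.5% = 453.6 px for the columns.
453.6 − 3·36 = 345.6; ÷4 gives c = 86.4 px.

86.4 px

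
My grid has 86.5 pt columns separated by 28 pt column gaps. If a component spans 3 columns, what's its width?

315.5 pt

3-column span = 3·86.5 + 2·28 = 315.5 pt.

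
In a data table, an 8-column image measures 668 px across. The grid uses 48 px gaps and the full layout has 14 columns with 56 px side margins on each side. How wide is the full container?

8c + 7·48 = 668 → 8c = 332 → c = 41.5 px.
Total width: 2·56 + 14·41.5 + 13·48 = 1317 px.

1317 px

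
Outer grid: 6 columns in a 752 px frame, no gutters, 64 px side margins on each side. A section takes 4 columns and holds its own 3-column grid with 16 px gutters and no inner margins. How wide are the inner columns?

128 px

Inside the margins: 752 − 128 = 624 px.
6c = 624 → c = 104 px.
4-column span = 4·104 = 416 px.
416 − 2·16 = 384; ÷3 gives d = 128 px.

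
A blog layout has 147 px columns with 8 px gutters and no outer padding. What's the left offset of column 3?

Each column+gutter stride is 155 px; with no margin, 2 of them is 310 px.

310 px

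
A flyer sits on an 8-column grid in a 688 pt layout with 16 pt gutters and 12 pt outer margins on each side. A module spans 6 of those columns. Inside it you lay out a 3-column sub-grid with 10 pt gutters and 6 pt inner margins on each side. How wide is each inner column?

154 pt

Inside the margins: 688 − 24 = 664 pt.
Subtracting 7 gutters of 16 leaves 552 for 8 columns, so c = 69 pt.
Span of 6: 6·69 + 5·16 = 414 + 80 = 494 pt.
Inner content = 494 − 2·6 = 482 pt.
3d + 2·10 = 482 → 3d = 462 → d = 154 pt.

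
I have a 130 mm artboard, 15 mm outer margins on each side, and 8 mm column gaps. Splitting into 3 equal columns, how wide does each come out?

28 mm

Take off 30 mm of margins, leaving 100 mm.
100 − 2·8 = 84; ÷3 gives c = 28 mm.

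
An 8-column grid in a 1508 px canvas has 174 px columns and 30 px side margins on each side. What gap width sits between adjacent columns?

8 px

Subtract both margins: 1508 − 2·30 = 1448 px.
Columns use 1392 px, leaving 56 px across 7 gaps = 8 px each.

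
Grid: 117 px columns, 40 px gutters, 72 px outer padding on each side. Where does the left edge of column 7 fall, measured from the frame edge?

1014 px

Column 7 starts at margin + 6·(column + gutter) = 72 + 6·157 = 1014 px.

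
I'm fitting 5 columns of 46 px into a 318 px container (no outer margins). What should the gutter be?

5 columns take 5·46 = 230 px; remaining 88 splits into 4 gutters.
g = 88 / 4 = 22 px.

22 px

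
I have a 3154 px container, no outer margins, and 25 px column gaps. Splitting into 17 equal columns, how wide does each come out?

3154 − 16·25 = 2754; ÷17 gives c = 162 px.

162 px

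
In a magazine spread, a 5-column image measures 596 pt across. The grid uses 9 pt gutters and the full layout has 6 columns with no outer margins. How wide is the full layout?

717 pt

596 − 4·9 = 560; ÷5 gives c = 112 pt.
Total width: 6·112 + 5·9 = 717 pt.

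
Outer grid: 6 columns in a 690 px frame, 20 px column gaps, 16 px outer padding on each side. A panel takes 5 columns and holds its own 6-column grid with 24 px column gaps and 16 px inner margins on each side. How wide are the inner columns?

Take off 32 px of margins, leaving 658 px.
658 − 5·20 = 558; ÷6 gives c = 93 px.
5-column span = 5·93 + 4·20 = 545 px.
Inner content = 545 − 2·16 = 513 px.
513 − 5·24 = 393; ÷6 gives d = 65.5 px.

65.5 px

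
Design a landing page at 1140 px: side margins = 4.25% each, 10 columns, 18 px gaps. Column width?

88.11 px

Each margin = 4.25% of 1140 = 48.45 px; content = 1140 − 2·48.45 = 1043.1 px.
1043.1 − 9·18 = 881.1; ÷10 gives c = 88.11 px.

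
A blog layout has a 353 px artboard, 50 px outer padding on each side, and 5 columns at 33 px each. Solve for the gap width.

Subtract both margins: 353 − 2·50 = 253 px.
5·33 + 4g = 253 → 4g = 88 → g = 22 px.

22 px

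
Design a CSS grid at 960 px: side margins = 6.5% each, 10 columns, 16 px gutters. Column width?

Margins: 6.5% × 960 = 62.4 px each, so content = 960 − 124.8 = 835.2 px.
835.2 − 9·16 = 691.2; ÷10 gives c = 69.12 px.

69.12 px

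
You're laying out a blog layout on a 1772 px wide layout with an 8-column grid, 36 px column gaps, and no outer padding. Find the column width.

190 px

1772 − 7·36 = 1520; ÷8 gives c = 190 px.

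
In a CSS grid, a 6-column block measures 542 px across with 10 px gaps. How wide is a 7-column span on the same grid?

6 columns + 5 gaps: 6c + 5·10 = 542.
6c = 542 − 50 = 492, so c = 82 px.
Span of 7: 7·82 + 6·10 = 574 + 60 = 634 px.

634 px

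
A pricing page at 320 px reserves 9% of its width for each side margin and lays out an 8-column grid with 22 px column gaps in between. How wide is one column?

Margins: 9% × 320 = 28.8 px each, so content = 320 − 57.6 = 262.4 px.
262.4 − 7·22 = 108.4; ÷8 gives c = 13.55 px.

13.55 px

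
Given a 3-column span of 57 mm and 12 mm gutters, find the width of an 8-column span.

172 mm

3 columns + 2 gutters: 3c + 2·12 = 57.
3c = 57 − 24 = 33, so c = 11 mm.
8-column span = 8·11 + 7·12 = 172 mm.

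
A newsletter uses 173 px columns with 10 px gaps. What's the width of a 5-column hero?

905 px

Span of 5: 5·173 + 4·10 = 865 + 40 = 905 px.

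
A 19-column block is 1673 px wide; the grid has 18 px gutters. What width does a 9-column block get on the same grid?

783 px

19c + 18·18 = 1673 → 19c = 1349 → c = 71 px.
9-column span = 9·71 + 8·18 = 783 px.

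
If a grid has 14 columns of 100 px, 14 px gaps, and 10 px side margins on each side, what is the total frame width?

1602 px

Frame = 2·10 + 14·100 + 13·14 = 20 + 1400 + 182 = 1602 px.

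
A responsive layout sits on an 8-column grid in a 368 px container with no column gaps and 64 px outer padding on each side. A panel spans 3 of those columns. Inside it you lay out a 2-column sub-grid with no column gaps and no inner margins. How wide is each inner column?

Outer content = 368 − 2·64 = 240 px.
With no column gaps, each column is 240/8 = 30 px.
3-column span = 3·30 = 90 px.
90 / 2 = 45 px per column.

45 px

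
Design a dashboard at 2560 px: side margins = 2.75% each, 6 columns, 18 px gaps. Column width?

Margins: 2.75% × 2560 = 70.4 px each, so content = 2560 − 140.8 = 2419.2 px.
6c + 5·18 = 2419.2 → 6c = 2329.2 → c = 388.2 px.

388.2 px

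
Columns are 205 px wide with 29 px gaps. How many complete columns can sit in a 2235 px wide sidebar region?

9 columns

9 columns: 9·205 + 8·29 = 2077 px ≤ 2235.
10 columns: 2311 px > 2235. So 9.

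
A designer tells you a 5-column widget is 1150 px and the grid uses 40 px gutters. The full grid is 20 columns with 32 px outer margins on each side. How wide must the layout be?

4784 px

5 columns + 4 gutters: 5c + 4·40 = 1150.
5c = 1150 − 160 = 990, so c = 198 px.
Total width: 2·32 + 20·198 + 19·40 = 4784 px.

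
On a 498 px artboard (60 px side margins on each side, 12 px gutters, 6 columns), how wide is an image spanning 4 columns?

Subtract both margins: 498 − 2·60 = 378 px.
378 − 5·12 = 318; ÷6 gives c = 53 px.
4-column span = 4·53 + 3·12 = 248 px.

248 px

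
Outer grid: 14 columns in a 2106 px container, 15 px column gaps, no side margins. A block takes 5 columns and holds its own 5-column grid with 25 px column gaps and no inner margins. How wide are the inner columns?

14c + 13·15 = 2106 → 14c = 1911 → c = 136.5 px.
Span of 5: 5·136.5 + 4·15 = 682.5 + 60 = 742.5 px.
5d + 4·25 = 742.5 → 5d = 642.5 → d = 128.5 px.

128.5 px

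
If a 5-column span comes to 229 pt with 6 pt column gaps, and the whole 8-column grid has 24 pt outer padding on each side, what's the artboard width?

418 pt

5 columns + 4 column gaps: 5c + 4·6 = 229.
5c = 229 − 24 = 205, so c = 41 pt.
Artboard = 2·24 + 8·41 + 7·6 = 48 + 328 + 42 = 418 pt.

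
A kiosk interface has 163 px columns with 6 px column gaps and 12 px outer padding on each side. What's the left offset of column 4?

Each column+gutter stride is 169 px; 3 of them past the 12 px margin is 12 + 507 = 519 px.

519 px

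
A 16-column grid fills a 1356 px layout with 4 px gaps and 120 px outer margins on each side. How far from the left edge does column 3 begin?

Inside the margins: 1356 − 240 = 1116 px.
16c + 15·4 = 1116 → 16c = 1056 → c = 66 px.
Each column+gutter stride is 70 px; 2 of them past the 120 px margin is 120 + 140 = 260 px.

260 px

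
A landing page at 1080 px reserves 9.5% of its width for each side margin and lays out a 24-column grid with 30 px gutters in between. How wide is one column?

1080 × (1 − 2·9.5%) = 1080 × 81% = 874.8 px for the columns.
24c + 23·30 = 874.8 → 24c = 184.8 → c = 7.7 px.

7.7 px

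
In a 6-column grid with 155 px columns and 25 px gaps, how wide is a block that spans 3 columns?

515 px

3 columns plus 2 gaps: 465 + 50 = 515 px.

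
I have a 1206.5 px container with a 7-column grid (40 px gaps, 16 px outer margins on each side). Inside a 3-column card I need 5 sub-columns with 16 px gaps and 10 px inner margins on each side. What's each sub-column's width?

Outer content = 1206.5 − 2·16 = 1174.5 px.
7 columns + 6 gaps: 7c + 6·40 = 1174.5.
7c = 1174.5 − 240 = 934.5, so c = 133.5 px.
3-column span = 3·133.5 + 2·40 = 480.5 px.
Inner content = 480.5 − 2·10 = 460.5 px.
460.5 − 4·16 = 396.5; ÷5 gives d = 79.3 px.

79.3 px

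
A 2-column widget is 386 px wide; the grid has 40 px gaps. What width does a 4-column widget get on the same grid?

Subtracting 1 gap of 40 leaves 346 for 2 columns, so c = 173 px.
Span of 4: 4·173 + 3·40 = 692 + 120 = 812 px.

812 px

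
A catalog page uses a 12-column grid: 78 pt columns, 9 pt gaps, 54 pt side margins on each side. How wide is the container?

Container = 2·54 + 12·78 + 11·9 = 108 + 936 + 99 = 1143 pt.

1143 pt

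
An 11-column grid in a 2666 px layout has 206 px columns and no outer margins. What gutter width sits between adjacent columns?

11 columns take 11·206 = 2266 px; remaining 400 splits into 10 gutters.
g = 400 / 10 = 40 px.

40 px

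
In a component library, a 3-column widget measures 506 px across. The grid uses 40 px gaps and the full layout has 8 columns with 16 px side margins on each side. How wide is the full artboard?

Subtracting 2 gaps of 40 leaves 426 for 3 columns, so c = 142 px.
Total width: 2·16 + 8·142 + 7·40 = 1448 px.

1448 px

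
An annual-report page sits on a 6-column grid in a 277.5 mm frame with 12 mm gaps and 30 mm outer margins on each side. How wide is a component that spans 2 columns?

64.5 mm

Content width = 277.5 − 2·30 = 217.5 mm.
6c + 5·12 = 217.5 → 6c = 157.5 → c = 26.25 mm.
2-column span = 2·26.25 + 1·12 = 64.5 mm.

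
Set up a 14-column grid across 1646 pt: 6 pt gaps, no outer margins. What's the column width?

14 columns + 13 gaps: 14c + 13·6 = 1646.
14c = 1646 − 78 = 1568, so c = 112 pt.

112 pt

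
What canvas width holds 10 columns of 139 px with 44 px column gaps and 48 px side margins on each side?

1882 px

Canvas = 2·48 + 10·139 + 9·44 = 96 + 1390 + 396 = 1882 px.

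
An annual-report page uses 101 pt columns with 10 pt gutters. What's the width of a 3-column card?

323 pt

Span of 3: 3·101 + 2·10 = 303 + 20 = 323 pt.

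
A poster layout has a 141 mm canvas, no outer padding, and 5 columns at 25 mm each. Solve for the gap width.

Columns use 125 mm, leaving 16 mm across 4 gaps = 4 mm each.

4 mm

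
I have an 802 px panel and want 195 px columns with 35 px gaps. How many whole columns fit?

3 columns

k columns need k·195 + (k−1)·35 = k·230 − 35.
k·230 − 35 ≤ 802 → k ≤ 837 / 230 ≈ 3.64, so k = 3.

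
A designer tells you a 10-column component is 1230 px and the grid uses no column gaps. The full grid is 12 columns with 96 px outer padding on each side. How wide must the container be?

1668 px

With no column gaps, each column is 1230/10 = 123 px.
Container = 2·96 + 12·123 = 192 + 1476 = 1668 px.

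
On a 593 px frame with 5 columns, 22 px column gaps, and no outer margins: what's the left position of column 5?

5c + 4·22 = 593 → 5c = 505 → c = 101 px.
No margin, so column 5 starts at 4·(column + gutter) = 4·123 = 492 px.

492 px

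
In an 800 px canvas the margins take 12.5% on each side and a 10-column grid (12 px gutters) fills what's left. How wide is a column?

800 × (1 − 2·12.5%) = 800 × 75% = 600 px for the columns.
10 columns + 9 gutters: 10c + 9·12 = 600.
10c = 600 − 108 = 492, so c = 49.2 px.

49.2 px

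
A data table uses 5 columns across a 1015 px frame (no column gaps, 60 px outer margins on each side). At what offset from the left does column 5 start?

776 px

Subtract both margins: 1015 − 2·60 = 895 px.
895 / 5 = 179 px per column.
Each column+gutter stride is 179 px; 4 of them past the 60 px margin is 60 + 716 = 776 px.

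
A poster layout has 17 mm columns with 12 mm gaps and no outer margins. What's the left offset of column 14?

Before column 14: 13 columns + 13 gaps.
Offset = 13·(17 + 12) = 13·29 = 377 mm.

377 mm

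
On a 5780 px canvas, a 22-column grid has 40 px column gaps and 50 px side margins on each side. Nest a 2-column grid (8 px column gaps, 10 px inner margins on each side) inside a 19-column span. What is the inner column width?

Subtract both margins: 5780 − 2·50 = 5680 px.
22c + 21·40 = 5680 → 22c = 4840 → c = 220 px.
19-column span = 19·220 + 18·40 = 4900 px.
Inner content = 4900 − 2·10 = 4880 px.
Subtracting 1 column gap of 8 leaves 4872 for 2 columns, so d = 2436 px.

2436 px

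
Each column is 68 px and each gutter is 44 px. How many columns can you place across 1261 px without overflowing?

11 columns: 11·68 + 10·44 = 1188 px ≤ 1261.
12 columns: 1300 px > 1261. So 11.

11 columns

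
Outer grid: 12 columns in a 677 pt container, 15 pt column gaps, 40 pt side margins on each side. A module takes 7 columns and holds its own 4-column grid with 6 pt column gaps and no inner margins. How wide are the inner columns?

81 pt

Inside the margins: 677 − 80 = 597 pt.
12 columns + 11 column gaps: 12c + 11·15 = 597.
12c = 597 − 165 = 432, so c = 36 pt.
7-column span = 7·36 + 6·15 = 342 pt.
342 − 3·6 = 324; ÷4 gives d = 81 pt.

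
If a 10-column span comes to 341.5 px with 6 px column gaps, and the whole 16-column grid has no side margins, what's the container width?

550 px

341.5 − 9·6 = 287.5; ÷10 gives c = 28.75 px.
Summing: 460 + 90 = 550 px.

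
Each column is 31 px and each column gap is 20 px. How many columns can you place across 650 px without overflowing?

13 columns: 13·31 + 12·20 = 643 px ≤ 650.
14 columns: 694 px > 650. So 13.

13 columns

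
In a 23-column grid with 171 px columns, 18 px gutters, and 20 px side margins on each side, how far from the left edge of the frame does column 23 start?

4178 px

Each column+gutter stride is 189 px; 22 of them past the 20 px margin is 20 + 4158 = 4178 px.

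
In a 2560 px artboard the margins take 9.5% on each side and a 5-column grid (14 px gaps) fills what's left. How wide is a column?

403.52 px

2560 × (1 − 2·9.5%) = 2560 × 81% = 2073.6 px for the columns.
2073.6 − 4·14 = 2017.6; ÷5 gives c = 403.52 px.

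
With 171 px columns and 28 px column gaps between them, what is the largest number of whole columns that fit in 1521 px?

7 columns: 7·171 + 6·28 = 1365 px ≤ 1521.
8 columns: 1564 px > 1521. So 7.

7 columns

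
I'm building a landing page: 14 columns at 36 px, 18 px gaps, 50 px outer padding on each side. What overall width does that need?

Canvas = 2·50 + 14·36 + 13·18 = 100 + 504 + 234 = 838 px.

838 px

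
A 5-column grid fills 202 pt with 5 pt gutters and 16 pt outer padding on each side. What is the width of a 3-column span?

Content width = 202 − 2·16 = 170 pt.
5 columns + 4 gutters: 5c + 4·5 = 170.
5c = 170 − 20 = 150, so c = 30 pt.
Span of 3: 3·30 + 2·5 = 90 + 10 = 100 pt.

100 pt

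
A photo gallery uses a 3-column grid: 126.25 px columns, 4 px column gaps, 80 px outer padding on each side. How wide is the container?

Adding margins, columns and gutters: 160 + 378.75 + 8 = 546.75 px.

546.75 px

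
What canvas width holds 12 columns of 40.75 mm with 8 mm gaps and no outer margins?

Total width: 12·40.75 + 11·8 = 577 mm.

577 mm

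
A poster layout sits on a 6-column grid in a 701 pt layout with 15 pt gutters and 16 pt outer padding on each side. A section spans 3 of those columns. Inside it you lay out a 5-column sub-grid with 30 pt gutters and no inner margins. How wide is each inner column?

41.4 pt

Inside the margins: 701 − 32 = 669 pt.
Subtracting 5 gutters of 15 leaves 594 for 6 columns, so c = 99 pt.
Span of 3: 3·99 + 2·15 = 297 + 30 = 327 pt.
Subtracting 4 gutters of 30 leaves 207 for 5 columns, so d = 41.4 pt.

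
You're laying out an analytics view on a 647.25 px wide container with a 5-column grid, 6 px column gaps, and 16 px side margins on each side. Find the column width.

Subtract both margins: 647.25 − 2·16 = 615.25 px.
615.25 − 4·6 = 591.25; ÷5 gives c = 118.25 px.

118.25 px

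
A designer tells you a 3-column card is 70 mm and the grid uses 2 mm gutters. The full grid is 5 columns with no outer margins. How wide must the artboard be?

3c + 2·2 = 70 → 3c = 66 → c = 22 mm.
Summing: 110 + 8 = 118 mm.

118 mm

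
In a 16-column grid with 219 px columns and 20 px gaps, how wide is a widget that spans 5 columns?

5 columns plus 4 gaps: 1095 + 80 = 1175 px.

1175 px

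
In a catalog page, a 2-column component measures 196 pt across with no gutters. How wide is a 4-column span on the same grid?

392 pt

196 / 2 = 98 pt per column.
4-column span = 4·98 = 392 pt.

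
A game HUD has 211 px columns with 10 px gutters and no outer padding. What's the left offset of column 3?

442 px

Before column 3: 2 columns + 2 gutters.
Offset = 2·(211 + 10) = 2·221 = 442 px.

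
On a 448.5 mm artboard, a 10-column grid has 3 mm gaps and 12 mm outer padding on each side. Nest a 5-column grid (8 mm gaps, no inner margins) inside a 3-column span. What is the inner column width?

18.65 mm

Subtract both margins: 448.5 − 2·12 = 424.5 mm.
Subtracting 9 gaps of 3 leaves 397.5 for 10 columns, so c = 39.75 mm.
3 columns plus 2 gaps: 119.25 + 6 = 125.25 mm.
Subtracting 4 gaps of 8 leaves 93.25 for 5 columns, so d = 18.65 mm.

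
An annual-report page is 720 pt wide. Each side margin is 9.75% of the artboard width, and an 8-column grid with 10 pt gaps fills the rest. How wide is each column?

63.7 pt

720 × (1 − 2·9.75%) = 720 × 80.5% = 579.6 pt for the columns.
Subtracting 7 gaps of 10 leaves 509.6 for 8 columns, so c = 63.7 pt.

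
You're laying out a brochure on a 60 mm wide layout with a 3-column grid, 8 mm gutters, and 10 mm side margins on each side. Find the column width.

Inside the margins: 60 − 20 = 40 mm.
Subtracting 2 gutters of 8 leaves 24 for 3 columns, so c = 8 mm.

8 mm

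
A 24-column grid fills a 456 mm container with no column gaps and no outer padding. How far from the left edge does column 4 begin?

24c = 456 → c = 19 mm.
Before column 4: 3 columns + 3 column gaps.
Offset = 3·(19 + 0) = 3·19 = 57 mm.

57 mm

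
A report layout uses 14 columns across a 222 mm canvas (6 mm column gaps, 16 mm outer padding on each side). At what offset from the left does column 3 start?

Content = 222 − 2·16 = 190 mm.
14 columns + 13 column gaps: 14c + 13·6 = 190.
14c = 190 − 78 = 112, so c = 8 mm.
Column 3 starts at margin + 2·(column + gutter) = 16 + 2·14 = 44 mm.

44 mm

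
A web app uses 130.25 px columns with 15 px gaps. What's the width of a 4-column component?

566 px

4-column span = 4·130.25 + 3·15 = 566 px.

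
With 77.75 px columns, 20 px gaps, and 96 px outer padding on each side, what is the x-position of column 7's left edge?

Column 7 starts at margin + 6·(column + gutter) = 96 + 6·97.75 = 682.5 px.

682.5 px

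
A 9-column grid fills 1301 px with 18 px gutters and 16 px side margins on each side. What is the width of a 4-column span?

Subtract both margins: 1301 − 2·16 = 1269 px.
9c + 8·18 = 1269 → 9c = 1125 → c = 125 px.
4 columns plus 3 gutters: 500 + 54 = 554 px.

554 px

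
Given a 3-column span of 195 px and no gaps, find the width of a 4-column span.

3c = 195 → c = 65 px.
4-column span = 4·65 = 260 px.

260 px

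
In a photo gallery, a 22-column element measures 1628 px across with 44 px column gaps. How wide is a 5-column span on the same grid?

336 px

22c + 21·44 = 1628 → 22c = 704 → c = 32 px.
5 columns plus 4 column gaps: 160 + 176 = 336 px.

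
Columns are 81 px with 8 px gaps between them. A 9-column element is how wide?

Span of 9: 9·81 + 8·8 = 729 + 64 = 793 px.

793 px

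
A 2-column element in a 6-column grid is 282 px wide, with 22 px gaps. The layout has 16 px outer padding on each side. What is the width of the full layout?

922 px

Subtracting 1 gap of 22 leaves 260 for 2 columns, so c = 130 px.
Adding margins, columns and gutters: 32 + 780 + 110 = 922 px.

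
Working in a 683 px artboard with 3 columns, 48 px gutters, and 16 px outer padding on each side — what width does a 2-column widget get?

418 px

Subtract both margins: 683 − 2·16 = 651 px.
Subtracting 2 gutters of 48 leaves 555 for 3 columns, so c = 185 px.
2 columns plus 1 gutter: 370 + 48 = 418 px.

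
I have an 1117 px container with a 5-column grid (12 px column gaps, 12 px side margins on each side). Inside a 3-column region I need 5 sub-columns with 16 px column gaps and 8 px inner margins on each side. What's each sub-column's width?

Subtract both margins: 1117 − 2·12 = 1093 px.
5 columns + 4 column gaps: 5c + 4·12 = 1093.
5c = 1093 − 48 = 1045, so c = 209 px.
3 columns plus 2 column gaps: 627 + 24 = 651 px.
Inner content = 651 − 2·8 = 635 px.
Subtracting 4 column gaps of 16 leaves 571 for 5 columns, so d = 114.2 px.

114.2 px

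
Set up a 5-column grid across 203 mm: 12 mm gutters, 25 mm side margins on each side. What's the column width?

21 mm

Take off 50 mm of margins, leaving 153 mm.
5 columns + 4 gutters: 5c + 4·12 = 153.
5c = 153 − 48 = 105, so c = 21 mm.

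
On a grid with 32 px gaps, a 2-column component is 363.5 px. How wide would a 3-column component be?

Subtracting 1 gap of 32 leaves 331.5 for 2 columns, so c = 165.75 px.
3 columns plus 2 gaps: 497.25 + 64 = 561.25 px.

561.25 px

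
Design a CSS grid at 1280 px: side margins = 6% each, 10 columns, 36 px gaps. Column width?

Margins: 6% × 1280 = 76.8 px each, so content = 1280 − 153.6 = 1126.4 px.
10c + 9·36 = 1126.4 → 10c = 802.4 → c = 80.24 px.

80.24 px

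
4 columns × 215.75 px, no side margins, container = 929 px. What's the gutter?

Columns use 863 px, leaving 66 px across 3 gutters = 22 px each.

22 px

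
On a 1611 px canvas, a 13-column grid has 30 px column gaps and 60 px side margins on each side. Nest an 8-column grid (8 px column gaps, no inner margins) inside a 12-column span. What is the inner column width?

164.75 px

Inside the margins: 1611 − 120 = 1491 px.
Subtracting 12 column gaps of 30 leaves 1131 for 13 columns, so c = 87 px.
Span of 12: 12·87 + 11·30 = 1044 + 330 = 1374 px.
1374 − 7·8 = 1318; ÷8 gives d = 164.75 px.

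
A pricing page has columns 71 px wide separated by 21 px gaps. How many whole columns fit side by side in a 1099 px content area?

12 columns: 12·71 + 11·21 = 1083 px ≤ 1099.
13 columns: 1175 px > 1099. So 12.

12 columns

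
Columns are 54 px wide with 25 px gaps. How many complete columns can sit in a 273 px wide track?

k columns need k·54 + (k−1)·25 = k·79 − 25.
k·79 − 25 ≤ 273 → k ≤ 298 / 79 ≈ 3.77, so k = 3.

3 columns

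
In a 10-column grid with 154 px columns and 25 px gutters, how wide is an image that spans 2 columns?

333 px

Span of 2: 2·154 + 1·25 = 308 + 25 = 333 px.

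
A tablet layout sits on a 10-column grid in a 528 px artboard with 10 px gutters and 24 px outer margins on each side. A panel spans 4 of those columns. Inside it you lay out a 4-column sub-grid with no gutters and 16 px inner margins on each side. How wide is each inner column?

Outer content = 528 − 2·24 = 480 px.
10 columns + 9 gutters: 10c + 9·10 = 480.
10c = 480 − 90 = 390, so c = 39 px.
4-column span = 4·39 + 3·10 = 186 px.
Inner content = 186 − 2·16 = 154 px.
4d = 154 → d = 38.5 px.

38.5 px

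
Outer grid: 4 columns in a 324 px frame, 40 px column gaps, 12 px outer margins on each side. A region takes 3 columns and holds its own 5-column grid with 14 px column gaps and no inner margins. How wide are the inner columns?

31.8 px

Subtract both margins: 324 − 2·12 = 300 px.
300 − 3·40 = 180; ÷4 gives c = 45 px.
3-column span = 3·45 + 2·40 = 215 px.
Subtracting 4 column gaps of 14 leaves 159 for 5 columns, so d = 31.8 px.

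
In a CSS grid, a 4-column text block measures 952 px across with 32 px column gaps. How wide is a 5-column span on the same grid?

4 columns + 3 column gaps: 4c + 3·32 = 952.
4c = 952 − 96 = 856, so c = 214 px.
5-column span = 5·214 + 4·32 = 1198 px.

1198 px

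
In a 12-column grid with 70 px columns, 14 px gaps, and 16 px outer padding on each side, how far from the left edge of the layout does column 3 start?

184 px

Each column+gutter stride is 84 px; 2 of them past the 16 px margin is 16 + 168 = 184 px.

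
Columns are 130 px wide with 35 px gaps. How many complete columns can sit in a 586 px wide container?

3 columns: 3·130 + 2·35 = 460 px ≤ 586.
4 columns: 625 px > 586. So 3.

3 columns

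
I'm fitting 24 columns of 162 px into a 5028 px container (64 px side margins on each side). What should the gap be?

44 px

Take off 128 px of margins, leaving 4900 px.
24 columns take 24·162 = 3888 px; remaining 1012 splits into 23 gaps.
g = 1012 / 23 = 44 px.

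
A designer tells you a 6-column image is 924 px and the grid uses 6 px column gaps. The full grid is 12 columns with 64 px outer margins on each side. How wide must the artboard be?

6 columns + 5 column gaps: 6c + 5·6 = 924.
6c = 924 − 30 = 894, so c = 149 px.
Artboard = 2·64 + 12·149 + 11·6 = 128 + 1788 + 66 = 1982 px.

1982 px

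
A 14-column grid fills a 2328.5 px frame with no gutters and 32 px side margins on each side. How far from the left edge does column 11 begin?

Subtract both margins: 2328.5 − 2·32 = 2264.5 px.
2264.5 / 14 = 161.75 px per column.
Each column+gutter stride is 161.75 px; 10 of them past the 32 px margin is 32 + 1617.5 = 1649.5 px.

1649.5 px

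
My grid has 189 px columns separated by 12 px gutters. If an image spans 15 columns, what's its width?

3003 px

15-column span = 15·189 + 14·12 = 3003 px.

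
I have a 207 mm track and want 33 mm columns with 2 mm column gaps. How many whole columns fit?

5 columns

Each extra column adds 33 + 2 = 35 mm.
(207 + 2) / 35 = 5.97, so 5 columns fit.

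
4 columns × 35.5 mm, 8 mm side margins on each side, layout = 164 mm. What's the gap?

Inside the margins: 164 − 16 = 148 mm.
4·35.5 + 3g = 148 → 3g = 6 → g = 2 mm.

2 mm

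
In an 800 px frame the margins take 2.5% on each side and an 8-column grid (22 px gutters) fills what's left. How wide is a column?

75.75 px

Each margin = 2.5% of 800 = 20 px; content = 800 − 2·20 = 760 px.
8c + 7·22 = 760 → 8c = 606 → c = 75.75 px.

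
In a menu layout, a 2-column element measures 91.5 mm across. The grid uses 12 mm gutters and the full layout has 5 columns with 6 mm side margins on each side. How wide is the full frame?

258.75 mm

2 columns + 1 gutter: 2c + 1·12 = 91.5.
2c = 91.5 − 12 = 79.5, so c = 39.75 mm.
Adding margins, columns and gutters: 12 + 198.75 + 48 = 258.75 mm.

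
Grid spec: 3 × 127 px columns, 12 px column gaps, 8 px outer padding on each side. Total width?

Total width: 2·8 + 3·127 + 2·12 = 421 px.

421 px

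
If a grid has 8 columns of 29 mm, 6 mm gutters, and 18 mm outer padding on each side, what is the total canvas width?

310 mm

Canvas = 2·18 + 8·29 + 7·6 = 36 + 232 + 42 = 310 mm.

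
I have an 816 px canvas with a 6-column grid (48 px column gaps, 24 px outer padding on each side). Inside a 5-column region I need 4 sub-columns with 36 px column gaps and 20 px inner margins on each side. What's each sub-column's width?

121 px

Inside the margins: 816 − 48 = 768 px.
6c + 5·48 = 768 → 6c = 528 → c = 88 px.
5-column span = 5·88 + 4·48 = 632 px.
Inner content = 632 − 2·20 = 592 px.
4d + 3·36 = 592 → 4d = 484 → d = 121 px.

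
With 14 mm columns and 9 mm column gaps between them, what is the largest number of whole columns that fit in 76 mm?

3 columns

3 columns: 3·14 + 2·9 = 60 mm ≤ 76.
4 columns: 83 mm > 76. So 3.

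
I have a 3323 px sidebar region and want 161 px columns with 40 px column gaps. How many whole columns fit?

16 columns: 16·161 + 15·40 = 3176 px ≤ 3323.
17 columns: 3377 px > 3323. So 16.

16 columns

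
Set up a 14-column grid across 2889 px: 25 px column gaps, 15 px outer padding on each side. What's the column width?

181 px

Subtract both margins: 2889 − 2·15 = 2859 px.
14c + 13·25 = 2859 → 14c = 2534 → c = 181 px.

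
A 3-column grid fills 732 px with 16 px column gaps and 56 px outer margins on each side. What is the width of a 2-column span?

Inside the margins: 732 − 112 = 620 px.
3 columns + 2 column gaps: 3c + 2·16 = 620.
3c = 620 − 32 = 588, so c = 196 px.
2 columns plus 1 column gap: 392 + 16 = 408 px.

408 px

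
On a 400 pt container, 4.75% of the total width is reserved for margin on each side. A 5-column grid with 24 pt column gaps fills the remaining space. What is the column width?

53.2 pt

Each margin = 4.75% of 400 = 19 pt; content = 400 − 2·19 = 362 pt.
5 columns + 4 column gaps: 5c + 4·24 = 362.
5c = 362 − 96 = 266, so c = 53.2 pt.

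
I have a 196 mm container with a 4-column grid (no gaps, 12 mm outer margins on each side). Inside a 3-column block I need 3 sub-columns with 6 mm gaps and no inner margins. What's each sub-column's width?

39 mm

Subtract both margins: 196 − 2·12 = 172 mm.
4c = 172 → c = 43 mm.
With no gaps, 3 columns span 3·43 = 129 mm.
Subtracting 2 gaps of 6 leaves 117 for 3 columns, so d = 39 mm.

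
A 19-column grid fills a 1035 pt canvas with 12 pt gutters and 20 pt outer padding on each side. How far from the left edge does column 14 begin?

709 pt

Take off 40 pt of margins, leaving 995 pt.
19 columns + 18 gutters: 19c + 18·12 = 995.
19c = 995 − 216 = 779, so c = 41 pt.
Each column+gutter stride is 53 pt; 13 of them past the 20 pt margin is 20 + 689 = 709 pt.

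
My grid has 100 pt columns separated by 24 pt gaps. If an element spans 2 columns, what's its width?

224 pt

2-column span = 2·100 + 1·24 = 224 pt.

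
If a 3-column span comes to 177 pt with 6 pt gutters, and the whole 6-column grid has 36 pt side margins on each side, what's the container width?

3c + 2·6 = 177 → 3c = 165 → c = 55 pt.
Adding margins, columns and gutters: 72 + 330 + 30 = 432 pt.

432 pt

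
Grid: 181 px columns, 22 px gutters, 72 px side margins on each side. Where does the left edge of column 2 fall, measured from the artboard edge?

275 px

Before column 2: the margin + 1 column + 1 gutter.
Offset = 72 + 1·(181 + 22) = 72 + 203 = 275 px.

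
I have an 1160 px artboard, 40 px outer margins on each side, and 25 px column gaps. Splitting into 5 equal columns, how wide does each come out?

Inside the margins: 1160 − 80 = 1080 px.
5 columns + 4 column gaps: 5c + 4·25 = 1080.
5c = 1080 − 100 = 980, so c = 196 px.

196 px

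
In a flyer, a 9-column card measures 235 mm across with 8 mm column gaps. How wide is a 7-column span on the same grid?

9c + 8·8 = 235 → 9c = 171 → c = 19 mm.
7-column span = 7·19 + 6·8 = 181 mm.

181 mm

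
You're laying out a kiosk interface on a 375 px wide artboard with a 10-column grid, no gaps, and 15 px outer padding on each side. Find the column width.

34.5 px

Take off 30 px of margins, leaving 345 px.
10c = 345 → c = 34.5 px.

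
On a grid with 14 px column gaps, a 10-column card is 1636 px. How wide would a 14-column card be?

2296 px

1636 − 9·14 = 1510; ÷10 gives c = 151 px.
14 columns plus 13 column gaps: 2114 + 182 = 2296 px.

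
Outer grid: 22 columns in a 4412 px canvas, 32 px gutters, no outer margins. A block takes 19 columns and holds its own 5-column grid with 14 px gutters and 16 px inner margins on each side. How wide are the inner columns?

22 columns + 21 gutters: 22c + 21·32 = 4412.
22c = 4412 − 672 = 3740, so c = 170 px.
19-column span = 19·170 + 18·32 = 3806 px.
Inner content = 3806 − 2·16 = 3774 px.
5 columns + 4 gutters: 5d + 4·14 = 3774.
5d = 3774 − 56 = 3718, so d = 743.6 px.

743.6 px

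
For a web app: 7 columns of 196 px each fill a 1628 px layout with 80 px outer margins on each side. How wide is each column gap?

Subtract both margins: 1628 − 2·80 = 1468 px.
7·196 + 6g = 1468 → 6g = 96 → g = 16 px.

16 px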